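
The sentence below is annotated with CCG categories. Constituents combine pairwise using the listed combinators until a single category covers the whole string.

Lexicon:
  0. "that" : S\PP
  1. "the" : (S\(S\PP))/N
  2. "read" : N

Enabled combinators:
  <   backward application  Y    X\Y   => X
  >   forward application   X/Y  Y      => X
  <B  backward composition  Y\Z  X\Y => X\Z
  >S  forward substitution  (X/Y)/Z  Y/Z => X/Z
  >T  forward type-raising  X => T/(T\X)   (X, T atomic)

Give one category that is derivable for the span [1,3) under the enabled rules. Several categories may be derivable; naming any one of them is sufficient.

S\(S\PP)

[0,3] S   <
  [0,1] "that" : S\PP
  [1,3] S\(S\PP)   >
    [1,2] "the" : (S\(S\PP))/N
    [2,3] "read" : N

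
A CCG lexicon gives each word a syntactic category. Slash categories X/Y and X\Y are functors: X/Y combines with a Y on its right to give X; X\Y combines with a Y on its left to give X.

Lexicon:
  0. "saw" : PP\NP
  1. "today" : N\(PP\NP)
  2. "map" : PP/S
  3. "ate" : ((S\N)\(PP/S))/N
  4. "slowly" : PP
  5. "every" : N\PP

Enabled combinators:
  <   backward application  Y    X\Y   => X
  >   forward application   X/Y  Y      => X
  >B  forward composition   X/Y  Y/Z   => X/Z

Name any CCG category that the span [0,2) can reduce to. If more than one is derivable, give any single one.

N

[0,6] S   <
  [0,2] N   <
    [0,1] "saw" : PP\NP
    [1,2] "today" : N\(PP\NP)
  [2,6] S\N   <
    [2,3] "map" : PP/S
    [3,6] (S\N)\(PP/S)   >
      [3,4] "ate" : ((S\N)\(PP/S))/N
      [4,6] N   <
        [4,5] "slowly" : PP
        [5,6] "every" : N\PP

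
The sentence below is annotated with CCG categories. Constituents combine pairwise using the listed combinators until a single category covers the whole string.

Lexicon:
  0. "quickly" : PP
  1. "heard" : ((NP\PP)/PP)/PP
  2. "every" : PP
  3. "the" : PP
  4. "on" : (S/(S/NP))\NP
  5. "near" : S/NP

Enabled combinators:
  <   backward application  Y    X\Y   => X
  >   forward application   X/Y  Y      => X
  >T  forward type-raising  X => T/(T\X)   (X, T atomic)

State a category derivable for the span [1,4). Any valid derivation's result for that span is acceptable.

NP\PP

[0,6] S   >
  [0,5] S/(S/NP)   <
    [0,4] NP   >
      [0,1] NP/(NP\PP)   >T
        [0,1] "quickly" : PP
      [1,4] NP\PP   >
        [1,3] (NP\PP)/PP   >
          [1,2] "heard" : ((NP\PP)/PP)/PP
          [2,3] "every" : PP
        [3,4] "the" : PP
    [4,5] "on" : (S/(S/NP))\NP
  [5,6] "near" : S/NP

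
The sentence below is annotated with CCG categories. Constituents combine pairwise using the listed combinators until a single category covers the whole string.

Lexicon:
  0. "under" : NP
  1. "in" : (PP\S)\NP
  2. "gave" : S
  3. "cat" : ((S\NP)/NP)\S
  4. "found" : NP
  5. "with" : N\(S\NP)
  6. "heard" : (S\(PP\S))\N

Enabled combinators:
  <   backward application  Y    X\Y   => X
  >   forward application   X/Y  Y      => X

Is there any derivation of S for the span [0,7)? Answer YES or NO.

[0,7] S   <
  [0,2] PP\S   <
    [0,1] "under" : NP
    [1,2] "in" : (PP\S)\NP
  [2,7] S\(PP\S)   <
    [2,6] N   <
      [2,5] S\NP   >
        [2,4] (S\NP)/NP   <
          [2,3] "gave" : S
          [3,4] "cat" : ((S\NP)/NP)\S
        [4,5] "found" : NP
      [5,6] "with" : N\(S\NP)
    [6,7] "heard" : (S\(PP\S))\N

YES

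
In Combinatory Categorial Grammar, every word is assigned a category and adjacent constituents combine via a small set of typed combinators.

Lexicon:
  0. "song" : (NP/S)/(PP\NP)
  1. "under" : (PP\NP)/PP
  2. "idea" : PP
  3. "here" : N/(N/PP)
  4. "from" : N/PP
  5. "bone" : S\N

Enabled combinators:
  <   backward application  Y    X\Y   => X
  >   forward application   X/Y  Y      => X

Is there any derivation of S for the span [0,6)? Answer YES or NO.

(NP/S)/(PP\NP) (PP\NP)/PP PP N/(N/PP) N/PP S\N
CKY chart[0,6] = {NP}; S ∉ chart

NO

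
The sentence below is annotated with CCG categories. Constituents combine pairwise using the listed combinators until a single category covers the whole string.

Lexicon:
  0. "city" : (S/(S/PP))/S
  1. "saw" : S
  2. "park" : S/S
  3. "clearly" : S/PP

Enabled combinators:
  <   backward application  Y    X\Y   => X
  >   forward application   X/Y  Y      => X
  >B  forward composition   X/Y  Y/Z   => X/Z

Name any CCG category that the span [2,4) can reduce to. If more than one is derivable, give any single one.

S/PP

[0,4] S   >
  [0,2] S/(S/PP)   >
    [0,1] "city" : (S/(S/PP))/S
    [1,2] "saw" : S
  [2,4] S/PP   >B
    [2,3] "park" : S/S
    [3,4] "clearly" : S/PP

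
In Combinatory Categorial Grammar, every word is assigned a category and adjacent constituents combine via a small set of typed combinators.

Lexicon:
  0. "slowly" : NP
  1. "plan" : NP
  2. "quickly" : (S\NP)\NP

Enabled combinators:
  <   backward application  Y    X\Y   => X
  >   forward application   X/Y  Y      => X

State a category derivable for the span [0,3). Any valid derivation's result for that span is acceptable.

S

[0,3] S   <
  [0,1] "slowly" : NP
  [1,3] S\NP   <
    [1,2] "plan" : NP
    [2,3] "quickly" : (S\NP)\NP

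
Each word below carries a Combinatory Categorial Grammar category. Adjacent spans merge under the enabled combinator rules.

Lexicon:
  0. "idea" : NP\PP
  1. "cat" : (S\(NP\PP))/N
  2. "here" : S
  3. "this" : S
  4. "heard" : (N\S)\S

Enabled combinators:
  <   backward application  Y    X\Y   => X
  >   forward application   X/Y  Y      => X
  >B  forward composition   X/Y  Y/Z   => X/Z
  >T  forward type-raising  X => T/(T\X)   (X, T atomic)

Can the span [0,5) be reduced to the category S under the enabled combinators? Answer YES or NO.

[0,5] S   <
  [0,1] "idea" : NP\PP
  [1,5] S\(NP\PP)   >
    [1,2] "cat" : (S\(NP\PP))/N
    [2,5] N   >
      [2,3] N/(N\S)   >T
        [2,3] "here" : S
      [3,5] N\S   <
        [3,4] "this" : S
        [4,5] "heard" : (N\S)\S

YES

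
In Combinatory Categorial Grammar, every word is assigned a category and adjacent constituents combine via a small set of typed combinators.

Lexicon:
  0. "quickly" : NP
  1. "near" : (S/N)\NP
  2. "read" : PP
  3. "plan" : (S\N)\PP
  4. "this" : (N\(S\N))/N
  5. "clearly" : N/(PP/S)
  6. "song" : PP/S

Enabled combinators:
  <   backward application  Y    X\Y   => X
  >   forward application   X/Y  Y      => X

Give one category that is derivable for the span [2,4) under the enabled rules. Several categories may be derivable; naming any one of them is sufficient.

S\N

[0,7] S   >
  [0,2] S/N   <
    [0,1] "quickly" : NP
    [1,2] "near" : (S/N)\NP
  [2,7] N   <
    [2,4] S\N   <
      [2,3] "read" : PP
      [3,4] "plan" : (S\N)\PP
    [4,7] N\(S\N)   >
      [4,5] "this" : (N\(S\N))/N
      [5,7] N   >
        [5,6] "clearly" : N/(PP/S)
        [6,7] "song" : PP/S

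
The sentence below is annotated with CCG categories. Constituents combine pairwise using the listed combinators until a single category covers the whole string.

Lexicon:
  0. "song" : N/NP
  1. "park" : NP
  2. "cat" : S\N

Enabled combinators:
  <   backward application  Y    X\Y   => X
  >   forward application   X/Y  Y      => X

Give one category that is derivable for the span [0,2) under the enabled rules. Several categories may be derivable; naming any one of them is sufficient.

[0,3] S   <
  [0,2] N   >
    [0,1] "song" : N/NP
    [1,2] "park" : NP
  [2,3] "cat" : S\N

N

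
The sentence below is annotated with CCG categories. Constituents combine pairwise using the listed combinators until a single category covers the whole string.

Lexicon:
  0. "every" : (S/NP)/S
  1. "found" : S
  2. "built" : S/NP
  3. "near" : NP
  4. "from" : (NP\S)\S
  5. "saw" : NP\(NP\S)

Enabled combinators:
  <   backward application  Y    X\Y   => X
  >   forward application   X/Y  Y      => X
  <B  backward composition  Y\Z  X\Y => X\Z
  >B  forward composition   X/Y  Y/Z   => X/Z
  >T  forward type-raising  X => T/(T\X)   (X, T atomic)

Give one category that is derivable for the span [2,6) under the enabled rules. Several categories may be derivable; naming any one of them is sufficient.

NP

[0,6] S   >
  [0,2] S/NP   >
    [0,1] "every" : (S/NP)/S
    [1,2] "found" : S
  [2,6] NP   <
    [2,5] NP\S   <
      [2,4] S   >
        [2,3] "built" : S/NP
        [3,4] "near" : NP
      [4,5] "from" : (NP\S)\S
    [5,6] "saw" : NP\(NP\S)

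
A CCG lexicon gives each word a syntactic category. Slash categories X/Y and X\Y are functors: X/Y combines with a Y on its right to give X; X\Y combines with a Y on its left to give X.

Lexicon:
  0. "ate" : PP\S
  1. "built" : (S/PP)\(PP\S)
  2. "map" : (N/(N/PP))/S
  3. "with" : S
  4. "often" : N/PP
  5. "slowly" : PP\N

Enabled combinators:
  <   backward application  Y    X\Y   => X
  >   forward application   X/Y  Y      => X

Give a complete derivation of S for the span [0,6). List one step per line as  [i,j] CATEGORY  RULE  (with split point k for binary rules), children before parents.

[0,1] PP\S  lex  "ate"
[1,2] (S/PP)\(PP\S)  lex  "built"
[0,2] S/PP  <  k=1
[2,3] (N/(N/PP))/S  lex  "map"
[3,4] S  lex  "with"
[2,4] N/(N/PP)  >  k=3
[4,5] N/PP  lex  "often"
[2,5] N  >  k=4
[5,6] PP\N  lex  "slowly"
[2,6] PP  <  k=5
[0,6] S  >  k=2

[0,6] S   >
  [0,2] S/PP   <
    [0,1] "ate" : PP\S
    [1,2] "built" : (S/PP)\(PP\S)
  [2,6] PP   <
    [2,5] N   >
      [2,4] N/(N/PP)   >
        [2,3] "map" : (N/(N/PP))/S
        [3,4] "with" : S
      [4,5] "often" : N/PP
    [5,6] "slowly" : PP\N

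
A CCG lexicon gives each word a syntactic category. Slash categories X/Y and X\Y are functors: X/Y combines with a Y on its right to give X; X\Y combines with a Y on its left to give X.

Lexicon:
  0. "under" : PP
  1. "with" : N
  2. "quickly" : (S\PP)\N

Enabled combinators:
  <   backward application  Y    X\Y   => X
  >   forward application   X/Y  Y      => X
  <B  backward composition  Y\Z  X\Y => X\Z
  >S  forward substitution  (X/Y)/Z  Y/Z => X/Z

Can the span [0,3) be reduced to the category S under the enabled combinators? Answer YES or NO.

YES

[0,3] S   <
  [0,1] "under" : PP
  [1,3] S\PP   <
    [1,2] "with" : N
    [2,3] "quickly" : (S\PP)\N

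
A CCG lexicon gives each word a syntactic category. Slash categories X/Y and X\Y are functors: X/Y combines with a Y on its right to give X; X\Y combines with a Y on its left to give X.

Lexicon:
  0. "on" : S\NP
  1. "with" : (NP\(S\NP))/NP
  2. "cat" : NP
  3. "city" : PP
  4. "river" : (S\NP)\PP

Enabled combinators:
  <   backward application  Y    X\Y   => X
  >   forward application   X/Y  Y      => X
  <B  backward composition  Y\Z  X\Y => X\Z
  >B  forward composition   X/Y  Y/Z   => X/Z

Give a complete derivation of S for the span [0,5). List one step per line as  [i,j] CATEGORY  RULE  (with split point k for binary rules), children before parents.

[0,5] S   <
  [0,3] NP   <
    [0,1] "on" : S\NP
    [1,3] NP\(S\NP)   >
      [1,2] "with" : (NP\(S\NP))/NP
      [2,3] "cat" : NP
  [3,5] S\NP   <
    [3,4] "city" : PP
    [4,5] "river" : (S\NP)\PP

[0,1] S\NP  lex  "on"
[1,2] (NP\(S\NP))/NP  lex  "with"
[2,3] NP  lex  "cat"
[1,3] NP\(S\NP)  >  k=2
[0,3] NP  <  k=1
[3,4] PP  lex  "city"
[4,5] (S\NP)\PP  lex  "river"
[3,5] S\NP  <  k=4
[0,5] S  <  k=3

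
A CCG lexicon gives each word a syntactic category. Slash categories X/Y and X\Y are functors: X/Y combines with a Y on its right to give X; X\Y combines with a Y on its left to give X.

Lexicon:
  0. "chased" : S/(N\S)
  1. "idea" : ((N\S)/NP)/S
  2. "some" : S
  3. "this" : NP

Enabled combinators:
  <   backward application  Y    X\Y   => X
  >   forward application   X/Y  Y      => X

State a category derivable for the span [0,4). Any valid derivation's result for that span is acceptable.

[0,4] S   >
  [0,1] "chased" : S/(N\S)
  [1,4] N\S   >
    [1,3] (N\S)/NP   >
      [1,2] "idea" : ((N\S)/NP)/S
      [2,3] "some" : S
    [3,4] "this" : NP

S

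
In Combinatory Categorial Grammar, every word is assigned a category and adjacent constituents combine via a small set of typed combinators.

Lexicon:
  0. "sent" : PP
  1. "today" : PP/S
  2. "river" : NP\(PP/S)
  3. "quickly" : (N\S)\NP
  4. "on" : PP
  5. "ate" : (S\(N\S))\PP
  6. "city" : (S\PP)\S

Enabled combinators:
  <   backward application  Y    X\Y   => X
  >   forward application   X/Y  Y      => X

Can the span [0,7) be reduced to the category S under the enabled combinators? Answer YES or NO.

YES

[0,7] S   <
  [0,1] "sent" : PP
  [1,7] S\PP   <
    [1,6] S   <
      [1,4] N\S   <
        [1,3] NP   <
          [1,2] "today" : PP/S
          [2,3] "river" : NP\(PP/S)
        [3,4] "quickly" : (N\S)\NP
      [4,6] S\(N\S)   <
        [4,5] "on" : PP
        [5,6] "ate" : (S\(N\S))\PP
    [6,7] "city" : (S\PP)\S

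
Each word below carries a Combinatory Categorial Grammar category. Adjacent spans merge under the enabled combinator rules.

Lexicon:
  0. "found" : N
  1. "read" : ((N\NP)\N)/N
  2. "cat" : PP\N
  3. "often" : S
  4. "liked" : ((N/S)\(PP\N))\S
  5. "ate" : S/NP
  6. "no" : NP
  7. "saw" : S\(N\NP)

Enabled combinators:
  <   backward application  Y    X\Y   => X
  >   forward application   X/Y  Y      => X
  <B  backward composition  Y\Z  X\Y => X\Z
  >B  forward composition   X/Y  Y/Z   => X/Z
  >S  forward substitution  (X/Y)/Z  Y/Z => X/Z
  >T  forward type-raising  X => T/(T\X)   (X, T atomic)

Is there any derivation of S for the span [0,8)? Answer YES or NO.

[0,8] S   >
  [0,1] S/(S\N)   >T
    [0,1] "found" : N
  [1,8] S\N   <B
    [1,7] (N\NP)\N   >
      [1,2] "read" : ((N\NP)\N)/N
      [2,7] N   >
        [2,5] N/S   <
          [2,3] "cat" : PP\N
          [3,5] (N/S)\(PP\N)   <
            [3,4] "often" : S
            [4,5] "liked" : ((N/S)\(PP\N))\S
        [5,7] S   >
          [5,6] "ate" : S/NP
          [6,7] "no" : NP
    [7,8] "saw" : S\(N\NP)

YES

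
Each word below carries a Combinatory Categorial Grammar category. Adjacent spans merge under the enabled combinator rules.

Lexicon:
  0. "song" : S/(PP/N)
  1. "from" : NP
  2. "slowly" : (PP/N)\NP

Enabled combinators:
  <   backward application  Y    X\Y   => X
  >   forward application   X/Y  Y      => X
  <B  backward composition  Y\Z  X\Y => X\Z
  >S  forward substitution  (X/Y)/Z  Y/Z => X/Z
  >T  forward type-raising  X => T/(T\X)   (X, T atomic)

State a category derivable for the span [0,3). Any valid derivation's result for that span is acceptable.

S

[0,3] S   >
  [0,1] "song" : S/(PP/N)
  [1,3] PP/N   <
    [1,2] "from" : NP
    [2,3] "slowly" : (PP/N)\NP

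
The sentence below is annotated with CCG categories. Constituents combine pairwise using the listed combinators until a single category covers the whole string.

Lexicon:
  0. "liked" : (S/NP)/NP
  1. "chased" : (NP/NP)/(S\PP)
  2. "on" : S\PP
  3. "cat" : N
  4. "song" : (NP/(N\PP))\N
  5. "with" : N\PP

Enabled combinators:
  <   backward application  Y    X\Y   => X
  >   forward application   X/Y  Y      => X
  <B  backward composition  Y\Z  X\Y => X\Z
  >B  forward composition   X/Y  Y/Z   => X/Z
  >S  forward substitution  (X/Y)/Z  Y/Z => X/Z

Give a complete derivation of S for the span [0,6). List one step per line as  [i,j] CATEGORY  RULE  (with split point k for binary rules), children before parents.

[0,1] (S/NP)/NP  lex  "liked"
[1,2] (NP/NP)/(S\PP)  lex  "chased"
[2,3] S\PP  lex  "on"
[1,3] NP/NP  >  k=2
[0,3] S/NP  >S  k=1
[3,4] N  lex  "cat"
[4,5] (NP/(N\PP))\N  lex  "song"
[3,5] NP/(N\PP)  <  k=4
[5,6] N\PP  lex  "with"
[3,6] NP  >  k=5
[0,6] S  >  k=3

[0,6] S   >
  [0,3] S/NP   >S
    [0,1] "liked" : (S/NP)/NP
    [1,3] NP/NP   >
      [1,2] "chased" : (NP/NP)/(S\PP)
      [2,3] "on" : S\PP
  [3,6] NP   >
    [3,5] NP/(N\PP)   <
      [3,4] "cat" : N
      [4,5] "song" : (NP/(N\PP))\N
    [5,6] "with" : N\PP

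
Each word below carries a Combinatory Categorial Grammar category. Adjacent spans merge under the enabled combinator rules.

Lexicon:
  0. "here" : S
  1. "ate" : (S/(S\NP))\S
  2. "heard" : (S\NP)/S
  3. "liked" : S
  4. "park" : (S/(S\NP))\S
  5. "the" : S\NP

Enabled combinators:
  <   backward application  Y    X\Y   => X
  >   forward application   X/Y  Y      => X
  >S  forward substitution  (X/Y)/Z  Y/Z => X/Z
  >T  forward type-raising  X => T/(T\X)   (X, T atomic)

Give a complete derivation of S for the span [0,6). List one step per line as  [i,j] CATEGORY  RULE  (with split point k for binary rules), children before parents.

[0,1] S  lex  "here"
[1,2] (S/(S\NP))\S  lex  "ate"
[0,2] S/(S\NP)  <  k=1
[2,3] (S\NP)/S  lex  "heard"
[3,4] S  lex  "liked"
[2,4] S\NP  >  k=3
[0,4] S  >  k=2
[4,5] (S/(S\NP))\S  lex  "park"
[0,5] S/(S\NP)  <  k=4
[5,6] S\NP  lex  "the"
[0,6] S  >  k=5

[0,6] S   >
  [0,5] S/(S\NP)   <
    [0,4] S   >
      [0,2] S/(S\NP)   <
        [0,1] "here" : S
        [1,2] "ate" : (S/(S\NP))\S
      [2,4] S\NP   >
        [2,3] "heard" : (S\NP)/S
        [3,4] "liked" : S
    [4,5] "park" : (S/(S\NP))\S
  [5,6] "the" : S\NP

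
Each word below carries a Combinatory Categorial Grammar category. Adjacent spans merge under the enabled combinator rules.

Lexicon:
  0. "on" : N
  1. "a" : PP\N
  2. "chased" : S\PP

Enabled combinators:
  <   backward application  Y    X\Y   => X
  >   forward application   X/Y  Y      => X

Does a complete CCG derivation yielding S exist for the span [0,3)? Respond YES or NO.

YES

[0,3] S   <
  [0,2] PP   <
    [0,1] "on" : N
    [1,2] "a" : PP\N
  [2,3] "chased" : S\PP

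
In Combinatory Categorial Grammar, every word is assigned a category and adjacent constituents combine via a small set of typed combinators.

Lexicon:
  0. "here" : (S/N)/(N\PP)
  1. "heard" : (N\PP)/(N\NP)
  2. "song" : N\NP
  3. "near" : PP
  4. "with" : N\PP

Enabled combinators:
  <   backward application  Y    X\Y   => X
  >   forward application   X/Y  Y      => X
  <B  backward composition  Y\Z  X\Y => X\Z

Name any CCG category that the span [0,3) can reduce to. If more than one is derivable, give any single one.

[0,5] S   >
  [0,3] S/N   >
    [0,1] "here" : (S/N)/(N\PP)
    [1,3] N\PP   >
      [1,2] "heard" : (N\PP)/(N\NP)
      [2,3] "song" : N\NP
  [3,5] N   <
    [3,4] "near" : PP
    [4,5] "with" : N\PP

S/N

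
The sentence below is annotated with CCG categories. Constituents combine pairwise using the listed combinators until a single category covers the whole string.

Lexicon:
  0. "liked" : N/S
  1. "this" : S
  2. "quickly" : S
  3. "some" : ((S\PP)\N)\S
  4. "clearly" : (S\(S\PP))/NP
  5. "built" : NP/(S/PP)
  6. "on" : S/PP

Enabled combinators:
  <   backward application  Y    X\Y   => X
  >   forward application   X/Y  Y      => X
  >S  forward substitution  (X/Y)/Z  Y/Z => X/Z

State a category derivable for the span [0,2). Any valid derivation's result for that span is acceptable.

N

[0,7] S   <
  [0,4] S\PP   <
    [0,2] N   >
      [0,1] "liked" : N/S
      [1,2] "this" : S
    [2,4] (S\PP)\N   <
      [2,3] "quickly" : S
      [3,4] "some" : ((S\PP)\N)\S
  [4,7] S\(S\PP)   >
    [4,5] "clearly" : (S\(S\PP))/NP
    [5,7] NP   >
      [5,6] "built" : NP/(S/PP)
      [6,7] "on" : S/PP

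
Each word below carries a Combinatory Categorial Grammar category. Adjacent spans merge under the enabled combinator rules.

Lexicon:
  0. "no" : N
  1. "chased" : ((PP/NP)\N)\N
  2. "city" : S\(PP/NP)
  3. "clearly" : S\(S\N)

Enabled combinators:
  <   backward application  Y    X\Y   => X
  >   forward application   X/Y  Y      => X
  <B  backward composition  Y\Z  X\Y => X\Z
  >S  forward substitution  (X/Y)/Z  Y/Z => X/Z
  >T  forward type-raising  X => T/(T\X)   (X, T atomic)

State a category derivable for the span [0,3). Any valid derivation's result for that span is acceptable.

[0,4] S   <
  [0,3] S\N   <B
    [0,2] (PP/NP)\N   <
      [0,1] "no" : N
      [1,2] "chased" : ((PP/NP)\N)\N
    [2,3] "city" : S\(PP/NP)
  [3,4] "clearly" : S\(S\N)

S\N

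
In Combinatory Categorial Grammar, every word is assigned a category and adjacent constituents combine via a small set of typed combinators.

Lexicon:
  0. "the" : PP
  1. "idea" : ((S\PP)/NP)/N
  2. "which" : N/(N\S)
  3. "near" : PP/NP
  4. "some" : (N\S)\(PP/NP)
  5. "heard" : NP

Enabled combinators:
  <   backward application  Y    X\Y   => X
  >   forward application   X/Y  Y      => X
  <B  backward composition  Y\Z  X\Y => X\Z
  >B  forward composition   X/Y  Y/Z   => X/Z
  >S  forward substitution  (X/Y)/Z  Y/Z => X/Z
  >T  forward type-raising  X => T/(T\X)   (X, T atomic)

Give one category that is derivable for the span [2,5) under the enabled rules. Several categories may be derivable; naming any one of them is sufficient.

N

[0,6] S   <
  [0,1] "the" : PP
  [1,6] S\PP   >
    [1,5] (S\PP)/NP   >
      [1,2] "idea" : ((S\PP)/NP)/N
      [2,5] N   >
        [2,3] "which" : N/(N\S)
        [3,5] N\S   <
          [3,4] "near" : PP/NP
          [4,5] "some" : (N\S)\(PP/NP)
    [5,6] "heard" : NP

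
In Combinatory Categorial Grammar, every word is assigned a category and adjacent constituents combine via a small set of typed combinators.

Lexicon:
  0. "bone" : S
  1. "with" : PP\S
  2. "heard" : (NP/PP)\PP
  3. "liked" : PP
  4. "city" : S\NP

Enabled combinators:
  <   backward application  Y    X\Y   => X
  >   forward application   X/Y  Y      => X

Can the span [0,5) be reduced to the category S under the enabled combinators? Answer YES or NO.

[0,5] S   <
  [0,4] NP   >
    [0,3] NP/PP   <
      [0,2] PP   <
        [0,1] "bone" : S
        [1,2] "with" : PP\S
      [2,3] "heard" : (NP/PP)\PP
    [3,4] "liked" : PP
  [4,5] "city" : S\NP

YES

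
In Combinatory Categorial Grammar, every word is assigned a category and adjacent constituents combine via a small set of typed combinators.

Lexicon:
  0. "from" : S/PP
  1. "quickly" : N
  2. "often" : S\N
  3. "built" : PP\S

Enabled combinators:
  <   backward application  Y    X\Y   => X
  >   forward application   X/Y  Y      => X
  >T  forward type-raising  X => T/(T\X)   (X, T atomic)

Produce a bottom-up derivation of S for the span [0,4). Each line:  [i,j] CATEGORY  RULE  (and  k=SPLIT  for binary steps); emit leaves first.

[0,1] S/PP  lex  "from"
[1,2] N  lex  "quickly"
[2,3] S\N  lex  "often"
[1,3] S  <  k=2
[3,4] PP\S  lex  "built"
[1,4] PP  <  k=3
[0,4] S  >  k=1

[0,4] S   >
  [0,1] "from" : S/PP
  [1,4] PP   <
    [1,3] S   <
      [1,2] "quickly" : N
      [2,3] "often" : S\N
    [3,4] "built" : PP\S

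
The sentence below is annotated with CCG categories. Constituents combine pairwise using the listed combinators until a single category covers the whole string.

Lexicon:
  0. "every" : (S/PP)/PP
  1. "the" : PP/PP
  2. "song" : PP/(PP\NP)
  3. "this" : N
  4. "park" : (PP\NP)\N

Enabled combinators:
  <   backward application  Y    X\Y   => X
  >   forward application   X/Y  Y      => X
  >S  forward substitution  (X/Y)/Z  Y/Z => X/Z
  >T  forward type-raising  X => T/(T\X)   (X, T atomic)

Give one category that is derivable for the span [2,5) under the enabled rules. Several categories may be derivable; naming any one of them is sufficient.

[0,5] S   >
  [0,2] S/PP   >S
    [0,1] "every" : (S/PP)/PP
    [1,2] "the" : PP/PP
  [2,5] PP   >
    [2,3] "song" : PP/(PP\NP)
    [3,5] PP\NP   <
      [3,4] "this" : N
      [4,5] "park" : (PP\NP)\N

PP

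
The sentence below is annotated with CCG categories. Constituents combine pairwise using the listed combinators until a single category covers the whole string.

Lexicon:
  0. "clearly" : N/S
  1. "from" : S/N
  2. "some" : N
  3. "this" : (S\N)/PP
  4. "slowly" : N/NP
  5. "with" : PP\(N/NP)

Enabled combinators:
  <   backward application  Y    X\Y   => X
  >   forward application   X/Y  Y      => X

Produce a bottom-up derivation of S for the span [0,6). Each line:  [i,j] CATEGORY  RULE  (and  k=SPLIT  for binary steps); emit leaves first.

[0,1] N/S  lex  "clearly"
[1,2] S/N  lex  "from"
[2,3] N  lex  "some"
[1,3] S  >  k=2
[0,3] N  >  k=1
[3,4] (S\N)/PP  lex  "this"
[4,5] N/NP  lex  "slowly"
[5,6] PP\(N/NP)  lex  "with"
[4,6] PP  <  k=5
[3,6] S\N  >  k=4
[0,6] S  <  k=3

[0,6] S   <
  [0,3] N   >
    [0,1] "clearly" : N/S
    [1,3] S   >
      [1,2] "from" : S/N
      [2,3] "some" : N
  [3,6] S\N   >
    [3,4] "this" : (S\N)/PP
    [4,6] PP   <
      [4,5] "slowly" : N/NP
      [5,6] "with" : PP\(N/NP)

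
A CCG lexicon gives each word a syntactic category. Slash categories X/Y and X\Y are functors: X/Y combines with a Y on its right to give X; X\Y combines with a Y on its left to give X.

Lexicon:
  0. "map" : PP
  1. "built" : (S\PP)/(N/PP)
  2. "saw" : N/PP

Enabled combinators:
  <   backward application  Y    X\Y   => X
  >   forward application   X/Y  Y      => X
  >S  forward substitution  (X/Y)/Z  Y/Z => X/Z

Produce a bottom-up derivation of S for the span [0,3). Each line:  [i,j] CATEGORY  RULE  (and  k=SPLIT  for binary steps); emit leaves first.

[0,1] PP  lex  "map"
[1,2] (S\PP)/(N/PP)  lex  "built"
[2,3] N/PP  lex  "saw"
[1,3] S\PP  >  k=2
[0,3] S  <  k=1

[0,3] S   <
  [0,1] "map" : PP
  [1,3] S\PP   >
    [1,2] "built" : (S\PP)/(N/PP)
    [2,3] "saw" : N/PP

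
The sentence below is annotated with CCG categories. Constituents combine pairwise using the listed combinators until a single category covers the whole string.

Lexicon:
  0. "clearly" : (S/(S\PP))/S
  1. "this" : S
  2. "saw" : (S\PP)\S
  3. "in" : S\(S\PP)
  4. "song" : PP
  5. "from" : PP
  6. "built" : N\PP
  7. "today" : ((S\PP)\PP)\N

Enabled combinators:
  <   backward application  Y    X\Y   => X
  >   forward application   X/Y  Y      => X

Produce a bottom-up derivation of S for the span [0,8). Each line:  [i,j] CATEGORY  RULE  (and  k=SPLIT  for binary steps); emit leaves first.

[0,1] (S/(S\PP))/S  lex  "clearly"
[1,2] S  lex  "this"
[2,3] (S\PP)\S  lex  "saw"
[1,3] S\PP  <  k=2
[3,4] S\(S\PP)  lex  "in"
[1,4] S  <  k=3
[0,4] S/(S\PP)  >  k=1
[4,5] PP  lex  "song"
[5,6] PP  lex  "from"
[6,7] N\PP  lex  "built"
[5,7] N  <  k=6
[7,8] ((S\PP)\PP)\N  lex  "today"
[5,8] (S\PP)\PP  <  k=7
[4,8] S\PP  <  k=5
[0,8] S  >  k=4

[0,8] S   >
  [0,4] S/(S\PP)   >
    [0,1] "clearly" : (S/(S\PP))/S
    [1,4] S   <
      [1,3] S\PP   <
        [1,2] "this" : S
        [2,3] "saw" : (S\PP)\S
      [3,4] "in" : S\(S\PP)
  [4,8] S\PP   <
    [4,5] "song" : PP
    [5,8] (S\PP)\PP   <
      [5,7] N   <
        [5,6] "from" : PP
        [6,7] "built" : N\PP
      [7,8] "today" : ((S\PP)\PP)\N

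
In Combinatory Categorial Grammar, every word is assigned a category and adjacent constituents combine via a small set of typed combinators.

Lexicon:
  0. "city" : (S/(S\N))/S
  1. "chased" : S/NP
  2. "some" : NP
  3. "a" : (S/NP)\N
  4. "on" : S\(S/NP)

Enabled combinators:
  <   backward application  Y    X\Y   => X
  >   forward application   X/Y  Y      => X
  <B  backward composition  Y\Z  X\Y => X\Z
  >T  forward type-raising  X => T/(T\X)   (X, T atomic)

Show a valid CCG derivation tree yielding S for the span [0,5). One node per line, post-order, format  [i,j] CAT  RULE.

[0,1] (S/(S\N))/S  lex  "city"
[1,2] S/NP  lex  "chased"
[2,3] NP  lex  "some"
[1,3] S  >  k=2
[0,3] S/(S\N)  >  k=1
[3,4] (S/NP)\N  lex  "a"
[4,5] S\(S/NP)  lex  "on"
[3,5] S\N  <B  k=4
[0,5] S  >  k=3

[0,5] S   >
  [0,3] S/(S\N)   >
    [0,1] "city" : (S/(S\N))/S
    [1,3] S   >
      [1,2] "chased" : S/NP
      [2,3] "some" : NP
  [3,5] S\N   <B
    [3,4] "a" : (S/NP)\N
    [4,5] "on" : S\(S/NP)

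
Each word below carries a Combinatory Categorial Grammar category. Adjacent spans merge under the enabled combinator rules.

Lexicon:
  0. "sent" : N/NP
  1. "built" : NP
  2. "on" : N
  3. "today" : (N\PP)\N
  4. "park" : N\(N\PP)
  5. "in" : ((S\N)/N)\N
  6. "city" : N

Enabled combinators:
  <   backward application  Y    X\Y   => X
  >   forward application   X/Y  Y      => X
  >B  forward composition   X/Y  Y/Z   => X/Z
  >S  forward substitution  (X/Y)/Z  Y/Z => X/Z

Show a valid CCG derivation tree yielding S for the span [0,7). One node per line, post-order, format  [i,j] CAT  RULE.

[0,1] N/NP  lex  "sent"
[1,2] NP  lex  "built"
[0,2] N  >  k=1
[2,3] N  lex  "on"
[3,4] (N\PP)\N  lex  "today"
[2,4] N\PP  <  k=3
[4,5] N\(N\PP)  lex  "park"
[2,5] N  <  k=4
[5,6] ((S\N)/N)\N  lex  "in"
[2,6] (S\N)/N  <  k=5
[6,7] N  lex  "city"
[2,7] S\N  >  k=6
[0,7] S  <  k=2

[0,7] S   <
  [0,2] N   >
    [0,1] "sent" : N/NP
    [1,2] "built" : NP
  [2,7] S\N   >
    [2,6] (S\N)/N   <
      [2,5] N   <
        [2,4] N\PP   <
          [2,3] "on" : N
          [3,4] "today" : (N\PP)\N
        [4,5] "park" : N\(N\PP)
      [5,6] "in" : ((S\N)/N)\N
    [6,7] "city" : N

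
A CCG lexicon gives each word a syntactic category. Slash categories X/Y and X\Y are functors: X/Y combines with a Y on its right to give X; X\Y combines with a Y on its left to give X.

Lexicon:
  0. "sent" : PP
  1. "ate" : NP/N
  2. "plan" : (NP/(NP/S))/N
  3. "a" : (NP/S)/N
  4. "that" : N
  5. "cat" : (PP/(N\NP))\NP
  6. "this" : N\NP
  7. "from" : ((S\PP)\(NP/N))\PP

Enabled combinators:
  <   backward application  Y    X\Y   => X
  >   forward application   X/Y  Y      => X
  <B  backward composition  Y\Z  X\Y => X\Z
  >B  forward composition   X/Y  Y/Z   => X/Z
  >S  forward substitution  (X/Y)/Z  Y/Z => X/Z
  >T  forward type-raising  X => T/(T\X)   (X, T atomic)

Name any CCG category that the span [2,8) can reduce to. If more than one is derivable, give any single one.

[0,8] S   <
  [0,1] "sent" : PP
  [1,8] S\PP   <
    [1,2] "ate" : NP/N
    [2,8] (S\PP)\(NP/N)   <
      [2,7] PP   >
        [2,6] PP/(N\NP)   <
          [2,5] NP   >
            [2,4] NP/N   >S
              [2,3] "plan" : (NP/(NP/S))/N
              [3,4] "a" : (NP/S)/N
            [4,5] "that" : N
          [5,6] "cat" : (PP/(N\NP))\NP
        [6,7] "this" : N\NP
      [7,8] "from" : ((S\PP)\(NP/N))\PP

(S\PP)\(NP/N)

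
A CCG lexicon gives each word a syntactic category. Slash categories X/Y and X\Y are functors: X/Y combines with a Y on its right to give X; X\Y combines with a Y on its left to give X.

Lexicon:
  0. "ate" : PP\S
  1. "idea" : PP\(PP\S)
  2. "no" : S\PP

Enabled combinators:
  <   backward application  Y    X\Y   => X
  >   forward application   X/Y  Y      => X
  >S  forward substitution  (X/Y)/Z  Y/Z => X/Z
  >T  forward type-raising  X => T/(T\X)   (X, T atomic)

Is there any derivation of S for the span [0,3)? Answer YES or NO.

YES

[0,3] S   <
  [0,2] PP   <
    [0,1] "ate" : PP\S
    [1,2] "idea" : PP\(PP\S)
  [2,3] "no" : S\PP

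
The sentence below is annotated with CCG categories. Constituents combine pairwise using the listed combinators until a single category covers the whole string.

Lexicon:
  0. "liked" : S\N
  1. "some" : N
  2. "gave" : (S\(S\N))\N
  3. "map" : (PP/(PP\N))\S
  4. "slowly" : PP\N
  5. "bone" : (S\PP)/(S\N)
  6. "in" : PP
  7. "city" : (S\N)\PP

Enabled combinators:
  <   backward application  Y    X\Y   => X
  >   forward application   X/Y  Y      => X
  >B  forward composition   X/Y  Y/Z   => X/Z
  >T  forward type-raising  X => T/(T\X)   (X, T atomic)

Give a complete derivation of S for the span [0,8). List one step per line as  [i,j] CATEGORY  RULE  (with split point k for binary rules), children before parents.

[0,1] S\N  lex  "liked"
[1,2] N  lex  "some"
[2,3] (S\(S\N))\N  lex  "gave"
[1,3] S\(S\N)  <  k=2
[0,3] S  <  k=1
[3,4] (PP/(PP\N))\S  lex  "map"
[0,4] PP/(PP\N)  <  k=3
[4,5] PP\N  lex  "slowly"
[0,5] PP  >  k=4
[5,6] (S\PP)/(S\N)  lex  "bone"
[6,7] PP  lex  "in"
[7,8] (S\N)\PP  lex  "city"
[6,8] S\N  <  k=7
[5,8] S\PP  >  k=6
[0,8] S  <  k=5

[0,8] S   <
  [0,5] PP   >
    [0,4] PP/(PP\N)   <
      [0,3] S   <
        [0,1] "liked" : S\N
        [1,3] S\(S\N)   <
          [1,2] "some" : N
          [2,3] "gave" : (S\(S\N))\N
      [3,4] "map" : (PP/(PP\N))\S
    [4,5] "slowly" : PP\N
  [5,8] S\PP   >
    [5,6] "bone" : (S\PP)/(S\N)
    [6,8] S\N   <
      [6,7] "in" : PP
      [7,8] "city" : (S\N)\PP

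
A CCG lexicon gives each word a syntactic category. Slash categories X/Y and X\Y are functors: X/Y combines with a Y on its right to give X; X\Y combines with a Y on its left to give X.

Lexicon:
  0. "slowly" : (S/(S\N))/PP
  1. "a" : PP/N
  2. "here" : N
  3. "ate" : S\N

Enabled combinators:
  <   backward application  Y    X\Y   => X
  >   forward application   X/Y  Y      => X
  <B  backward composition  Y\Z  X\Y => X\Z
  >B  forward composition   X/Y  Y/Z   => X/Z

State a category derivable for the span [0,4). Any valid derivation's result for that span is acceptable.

[0,4] S   >
  [0,3] S/(S\N)   >
    [0,1] "slowly" : (S/(S\N))/PP
    [1,3] PP   >
      [1,2] "a" : PP/N
      [2,3] "here" : N
  [3,4] "ate" : S\N

S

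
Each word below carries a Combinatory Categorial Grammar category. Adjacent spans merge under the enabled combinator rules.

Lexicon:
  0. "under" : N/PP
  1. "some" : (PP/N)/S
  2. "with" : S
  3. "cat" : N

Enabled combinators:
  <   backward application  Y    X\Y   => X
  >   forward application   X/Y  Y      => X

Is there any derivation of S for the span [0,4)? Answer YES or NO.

N/PP (PP/N)/S S N
CKY chart[0,4] = {N}; S ∉ chart

NO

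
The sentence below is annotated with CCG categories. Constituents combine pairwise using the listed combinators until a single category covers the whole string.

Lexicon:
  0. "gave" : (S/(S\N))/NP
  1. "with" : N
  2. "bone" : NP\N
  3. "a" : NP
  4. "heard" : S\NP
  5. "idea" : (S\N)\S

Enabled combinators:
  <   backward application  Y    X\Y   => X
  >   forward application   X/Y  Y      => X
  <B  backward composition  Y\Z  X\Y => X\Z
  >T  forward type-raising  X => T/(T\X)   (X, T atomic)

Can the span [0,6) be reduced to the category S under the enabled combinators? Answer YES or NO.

YES

[0,6] S   >
  [0,3] S/(S\N)   >
    [0,1] "gave" : (S/(S\N))/NP
    [1,3] NP   >
      [1,2] NP/(NP\N)   >T
        [1,2] "with" : N
      [2,3] "bone" : NP\N
  [3,6] S\N   <
    [3,5] S   <
      [3,4] "a" : NP
      [4,5] "heard" : S\NP
    [5,6] "idea" : (S\N)\S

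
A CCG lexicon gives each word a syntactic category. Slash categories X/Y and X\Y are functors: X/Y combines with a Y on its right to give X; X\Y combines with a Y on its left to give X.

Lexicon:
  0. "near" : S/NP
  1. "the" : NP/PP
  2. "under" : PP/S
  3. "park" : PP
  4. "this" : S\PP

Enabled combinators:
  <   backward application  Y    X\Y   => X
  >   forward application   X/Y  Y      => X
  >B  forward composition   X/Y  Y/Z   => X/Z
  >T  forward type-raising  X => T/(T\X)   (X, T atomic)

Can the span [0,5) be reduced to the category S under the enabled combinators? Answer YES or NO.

[0,5] S   >
  [0,2] S/PP   >B
    [0,1] "near" : S/NP
    [1,2] "the" : NP/PP
  [2,5] PP   >
    [2,3] "under" : PP/S
    [3,5] S   <
      [3,4] "park" : PP
      [4,5] "this" : S\PP

YES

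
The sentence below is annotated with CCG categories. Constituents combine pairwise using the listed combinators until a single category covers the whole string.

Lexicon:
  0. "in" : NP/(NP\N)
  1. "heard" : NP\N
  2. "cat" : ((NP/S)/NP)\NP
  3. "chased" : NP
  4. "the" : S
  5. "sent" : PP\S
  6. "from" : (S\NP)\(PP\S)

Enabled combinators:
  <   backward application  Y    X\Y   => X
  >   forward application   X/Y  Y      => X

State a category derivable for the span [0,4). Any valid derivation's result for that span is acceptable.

[0,7] S   <
  [0,5] NP   >
    [0,4] NP/S   >
      [0,3] (NP/S)/NP   <
        [0,2] NP   >
          [0,1] "in" : NP/(NP\N)
          [1,2] "heard" : NP\N
        [2,3] "cat" : ((NP/S)/NP)\NP
      [3,4] "chased" : NP
    [4,5] "the" : S
  [5,7] S\NP   <
    [5,6] "sent" : PP\S
    [6,7] "from" : (S\NP)\(PP\S)

NP/S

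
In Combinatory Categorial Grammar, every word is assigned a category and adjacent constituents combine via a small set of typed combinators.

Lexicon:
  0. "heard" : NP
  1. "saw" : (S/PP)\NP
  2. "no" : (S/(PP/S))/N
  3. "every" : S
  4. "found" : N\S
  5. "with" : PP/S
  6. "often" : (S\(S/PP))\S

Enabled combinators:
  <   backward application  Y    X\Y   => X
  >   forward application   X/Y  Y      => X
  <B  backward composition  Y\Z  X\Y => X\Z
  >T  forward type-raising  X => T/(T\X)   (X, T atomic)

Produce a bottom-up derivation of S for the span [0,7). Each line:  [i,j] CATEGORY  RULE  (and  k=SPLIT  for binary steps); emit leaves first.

[0,7] S   <
  [0,2] S/PP   <
    [0,1] "heard" : NP
    [1,2] "saw" : (S/PP)\NP
  [2,7] S\(S/PP)   <
    [2,6] S   >
      [2,5] S/(PP/S)   >
        [2,3] "no" : (S/(PP/S))/N
        [3,5] N   <
          [3,4] "every" : S
          [4,5] "found" : N\S
      [5,6] "with" : PP/S
    [6,7] "often" : (S\(S/PP))\S

[0,1] NP  lex  "heard"
[1,2] (S/PP)\NP  lex  "saw"
[0,2] S/PP  <  k=1
[2,3] (S/(PP/S))/N  lex  "no"
[3,4] S  lex  "every"
[4,5] N\S  lex  "found"
[3,5] N  <  k=4
[2,5] S/(PP/S)  >  k=3
[5,6] PP/S  lex  "with"
[2,6] S  >  k=5
[6,7] (S\(S/PP))\S  lex  "often"
[2,7] S\(S/PP)  <  k=6
[0,7] S  <  k=2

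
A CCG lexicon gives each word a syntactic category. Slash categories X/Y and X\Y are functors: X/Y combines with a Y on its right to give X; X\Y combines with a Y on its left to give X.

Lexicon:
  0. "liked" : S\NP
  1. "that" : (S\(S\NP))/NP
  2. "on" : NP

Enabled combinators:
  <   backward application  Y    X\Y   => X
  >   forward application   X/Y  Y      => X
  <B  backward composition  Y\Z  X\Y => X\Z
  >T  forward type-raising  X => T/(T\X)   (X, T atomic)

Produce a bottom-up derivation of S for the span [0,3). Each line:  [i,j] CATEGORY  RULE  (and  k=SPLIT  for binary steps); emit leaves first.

[0,1] S\NP  lex  "liked"
[1,2] (S\(S\NP))/NP  lex  "that"
[2,3] NP  lex  "on"
[1,3] S\(S\NP)  >  k=2
[0,3] S  <  k=1

[0,3] S   <
  [0,1] "liked" : S\NP
  [1,3] S\(S\NP)   >
    [1,2] "that" : (S\(S\NP))/NP
    [2,3] "on" : NP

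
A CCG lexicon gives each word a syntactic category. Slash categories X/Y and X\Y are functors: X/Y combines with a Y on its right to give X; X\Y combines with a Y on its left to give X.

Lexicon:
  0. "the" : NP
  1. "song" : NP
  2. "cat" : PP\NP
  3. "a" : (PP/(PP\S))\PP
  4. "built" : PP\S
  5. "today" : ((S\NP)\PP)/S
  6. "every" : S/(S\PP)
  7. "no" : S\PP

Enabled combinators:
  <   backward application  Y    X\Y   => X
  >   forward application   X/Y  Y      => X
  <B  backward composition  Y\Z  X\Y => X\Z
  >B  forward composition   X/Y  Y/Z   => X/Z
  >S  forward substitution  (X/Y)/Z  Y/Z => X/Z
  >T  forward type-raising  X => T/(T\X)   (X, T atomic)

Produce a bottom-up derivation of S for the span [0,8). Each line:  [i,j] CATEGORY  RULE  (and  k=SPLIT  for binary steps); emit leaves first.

[0,1] NP  lex  "the"
[1,2] NP  lex  "song"
[2,3] PP\NP  lex  "cat"
[1,3] PP  <  k=2
[3,4] (PP/(PP\S))\PP  lex  "a"
[1,4] PP/(PP\S)  <  k=3
[4,5] PP\S  lex  "built"
[1,5] PP  >  k=4
[5,6] ((S\NP)\PP)/S  lex  "today"
[6,7] S/(S\PP)  lex  "every"
[7,8] S\PP  lex  "no"
[6,8] S  >  k=7
[5,8] (S\NP)\PP  >  k=6
[1,8] S\NP  <  k=5
[0,8] S  <  k=1

[0,8] S   <
  [0,1] "the" : NP
  [1,8] S\NP   <
    [1,5] PP   >
      [1,4] PP/(PP\S)   <
        [1,3] PP   <
          [1,2] "song" : NP
          [2,3] "cat" : PP\NP
        [3,4] "a" : (PP/(PP\S))\PP
      [4,5] "built" : PP\S
    [5,8] (S\NP)\PP   >
      [5,6] "today" : ((S\NP)\PP)/S
      [6,8] S   >
        [6,7] "every" : S/(S\PP)
        [7,8] "no" : S\PP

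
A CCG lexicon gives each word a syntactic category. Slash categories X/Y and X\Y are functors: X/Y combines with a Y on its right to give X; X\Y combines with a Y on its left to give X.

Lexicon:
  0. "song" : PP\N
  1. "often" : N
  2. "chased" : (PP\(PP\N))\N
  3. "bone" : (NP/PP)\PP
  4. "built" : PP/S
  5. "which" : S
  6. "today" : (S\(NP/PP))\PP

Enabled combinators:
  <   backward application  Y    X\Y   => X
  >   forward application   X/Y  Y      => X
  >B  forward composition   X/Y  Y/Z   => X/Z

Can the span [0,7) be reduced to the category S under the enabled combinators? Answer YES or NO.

[0,7] S   <
  [0,4] NP/PP   <
    [0,3] PP   <
      [0,1] "song" : PP\N
      [1,3] PP\(PP\N)   <
        [1,2] "often" : N
        [2,3] "chased" : (PP\(PP\N))\N
    [3,4] "bone" : (NP/PP)\PP
  [4,7] S\(NP/PP)   <
    [4,6] PP   >
      [4,5] "built" : PP/S
      [5,6] "which" : S
    [6,7] "today" : (S\(NP/PP))\PP

YES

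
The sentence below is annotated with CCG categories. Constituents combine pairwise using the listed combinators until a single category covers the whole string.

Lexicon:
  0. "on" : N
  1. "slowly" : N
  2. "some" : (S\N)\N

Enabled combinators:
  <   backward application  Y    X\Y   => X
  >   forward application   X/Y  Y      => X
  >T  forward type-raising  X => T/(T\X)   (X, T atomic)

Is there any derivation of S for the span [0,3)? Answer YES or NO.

[0,3] S   >
  [0,1] S/(S\N)   >T
    [0,1] "on" : N
  [1,3] S\N   <
    [1,2] "slowly" : N
    [2,3] "some" : (S\N)\N

YES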